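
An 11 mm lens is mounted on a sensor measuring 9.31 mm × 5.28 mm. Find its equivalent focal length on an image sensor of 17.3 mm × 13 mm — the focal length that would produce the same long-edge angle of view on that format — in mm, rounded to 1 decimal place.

20.4 mm

Equal angle of view means equal width/f ratio, so f₂ = f₁ · (width₂/width₁) = 11 × 17.3/9.31.
f₂ = 11 × 1.85822 ≈ 20.440 mm.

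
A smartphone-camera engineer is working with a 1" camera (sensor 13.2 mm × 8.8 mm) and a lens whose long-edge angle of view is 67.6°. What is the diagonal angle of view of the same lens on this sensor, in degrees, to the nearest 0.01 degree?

77.64°

From the long-edge AOV: f = 13.2 / (2·tan(33.8°)) = 13.2 / 1.33888 ≈ 9.8590 mm.
Sensor diagonal = √(13.2² + 8.8²) = √251.6800 ≈ 15.8644 mm.
Diagonal AOV = 2·arctan(15.8644 / (2 × 9.8590)) = 2·arctan(0.80457) ≈ 77.6381°.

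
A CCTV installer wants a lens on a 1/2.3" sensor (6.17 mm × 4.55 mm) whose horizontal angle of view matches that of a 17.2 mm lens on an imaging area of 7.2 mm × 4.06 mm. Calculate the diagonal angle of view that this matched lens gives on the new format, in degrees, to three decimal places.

29.155°

Equal horizontal AOV ⇒ f₂ = f₁ · 6.17/7.2 = 17.2 × 0.85694 ≈ 14.7394 mm.
Sensor diagonal = √(6.17² + 4.55²) = √58.7714 ≈ 7.6663 mm.
Diagonal AOV on the new format = 2·arctan(7.6663 / (2 × 14.7394)) = 2·arctan(0.26006) ≈ 29.1548°.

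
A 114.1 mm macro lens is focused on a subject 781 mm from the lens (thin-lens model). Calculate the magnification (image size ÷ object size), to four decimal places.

0.1711×

Thin lens: 1/f = 1/dₒ + 1/dᵢ → 1/dᵢ = 1/114.1 − 1/781 = 0.0074838 mm⁻¹, so dᵢ ≈ 133.6214 mm.
Magnification m = dᵢ/dₒ = 133.6214/781 ≈ 0.17109.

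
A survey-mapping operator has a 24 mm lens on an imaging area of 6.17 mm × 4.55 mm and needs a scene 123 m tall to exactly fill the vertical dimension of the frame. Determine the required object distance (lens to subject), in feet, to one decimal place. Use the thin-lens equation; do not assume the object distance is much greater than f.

W: 123 m = 123000 mm.
Magnification m = h/W = dᵢ/dₒ; combined with 1/f = 1/dₒ + 1/dᵢ this gives dₒ = f·(1 + W/h).
dₒ = 24 mm × (1 + 123000/4.55) = 24 × 27033.9670 ≈ 648815.209 mm = 648815.209/304.8 ft = 2128.66 ft.

2128.7 ft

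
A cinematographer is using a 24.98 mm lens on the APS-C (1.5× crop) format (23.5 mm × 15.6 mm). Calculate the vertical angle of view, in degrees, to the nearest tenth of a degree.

Angle of view α = 2·arctan(h/2f) with h = 15.6 mm and f = 24.98 mm.
h/2f = 0.31225; arctan(0.31225) ≈ 17.3410°, so α ≈ 34.6819°.

34.7°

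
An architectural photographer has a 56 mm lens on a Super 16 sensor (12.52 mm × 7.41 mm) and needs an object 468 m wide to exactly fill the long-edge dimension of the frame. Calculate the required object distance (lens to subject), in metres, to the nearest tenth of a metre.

2093.3 m

W: 468 m = 468000 mm.
Magnification m = w/W = dᵢ/dₒ; combined with 1/f = 1/dₒ + 1/dᵢ this gives dₒ = f·(1 + W/w).
dₒ = 56 mm × (1 + 468000/12.52) = 56 × 37381.1917 ≈ 2093346.735 mm = 2093.35 m.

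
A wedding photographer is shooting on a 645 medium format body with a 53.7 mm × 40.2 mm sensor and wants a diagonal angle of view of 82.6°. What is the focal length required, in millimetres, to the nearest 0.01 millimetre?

Sensor diagonal = √(53.7² + 40.2²) = √4499.7300 ≈ 67.0800 mm.
From α = 2·arctan(d/2f) we get f = d / (2·tan(α/2)).
With d = 67.0800 mm and α/2 = 41.3°, tan(α/2) ≈ 0.87852, so f ≈ 67.0800 / 1.75704 ≈ 38.1778 mm.

38.18 mm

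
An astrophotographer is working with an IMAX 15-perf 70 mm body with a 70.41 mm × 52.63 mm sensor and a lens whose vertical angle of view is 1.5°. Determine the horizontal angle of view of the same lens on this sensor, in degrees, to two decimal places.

From the vertical AOV: f = 52.63 / (2·tan(0.75°)) = 52.63 / 0.02618 ≈ 2010.2031 mm.
Horizontal AOV = 2·arctan(70.41 / (2 × 2010.2031)) = 2·arctan(0.01751) ≈ 2.0067°.

2.01°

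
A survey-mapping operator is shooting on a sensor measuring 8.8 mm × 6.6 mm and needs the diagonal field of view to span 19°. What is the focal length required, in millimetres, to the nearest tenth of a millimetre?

Sensor diagonal = √(8.8² + 6.6²) = √121.0000 ≈ 11.0000 mm.
From α = 2·arctan(d/2f) we get f = d / (2·tan(α/2)).
With d = 11.0000 mm and α/2 = 9.5°, tan(α/2) ≈ 0.16734, so f ≈ 11.0000 / 0.33469 ≈ 32.8667 mm.

32.9 mm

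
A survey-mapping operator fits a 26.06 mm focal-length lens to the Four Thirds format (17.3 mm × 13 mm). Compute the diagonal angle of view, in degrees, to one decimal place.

Sensor diagonal = √(17.3² + 13²) = √468.2900 ≈ 21.6400 mm.
Angle of view α = 2·arctan(d/2f) with d = 21.6400 mm and f = 26.06 mm.
d/2f = 0.41520; arctan(0.41520) ≈ 22.5480°, so α ≈ 45.0960°.

45.1°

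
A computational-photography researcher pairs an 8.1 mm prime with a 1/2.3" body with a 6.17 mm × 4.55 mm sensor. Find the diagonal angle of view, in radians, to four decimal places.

Sensor diagonal = √(6.17² + 4.55²) = √58.7714 ≈ 7.6663 mm.
Angle of view α = 2·arctan(d/2f) with d = 7.6663 mm and f = 8.1 mm.
d/2f = 0.47323; arctan(0.47323) ≈ 0.4420 rad, so α ≈ 0.8840 rad.

0.8840 rad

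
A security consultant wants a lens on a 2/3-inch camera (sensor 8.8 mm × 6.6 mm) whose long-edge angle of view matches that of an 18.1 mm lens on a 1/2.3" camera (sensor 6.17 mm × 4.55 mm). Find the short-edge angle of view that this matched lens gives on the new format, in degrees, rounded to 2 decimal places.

Equal long-edge AOV ⇒ f₂ = f₁ · 8.8/6.17 = 18.1 × 1.42626 ≈ 25.8152 mm.
Short-edge AOV on the new format = 2·arctan(6.6 / (2 × 25.8152)) = 2·arctan(0.12783) ≈ 14.5694°.

14.57°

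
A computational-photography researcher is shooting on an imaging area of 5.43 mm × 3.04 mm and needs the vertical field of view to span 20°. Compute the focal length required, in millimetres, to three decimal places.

From α = 2·arctan(h/2f) we get f = h / (2·tan(α/2)).
With h = 3.04 mm and α/2 = 10°, tan(α/2) ≈ 0.17633, so f ≈ 3.04 / 0.35265 ≈ 8.6203 mm.

8.620 mm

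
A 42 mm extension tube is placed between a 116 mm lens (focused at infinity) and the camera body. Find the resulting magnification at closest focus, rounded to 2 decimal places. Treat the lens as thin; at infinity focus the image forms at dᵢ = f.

The tube moves the image plane from f to f + e, so dᵢ = 116 + 42 = 158 mm. Focus is achieved when 1/f = 1/dₒ + 1/dᵢ, giving dₒ = 1/(1/f − 1/(f+e)).
Magnification m = dᵢ/dₒ = (f+e)·(1/f − 1/(f+e)) = e/f = 42/116 ≈ 0.3621.

0.36×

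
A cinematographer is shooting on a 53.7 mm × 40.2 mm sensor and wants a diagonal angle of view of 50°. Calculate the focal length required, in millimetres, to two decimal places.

71.93 mm

Sensor diagonal = √(53.7² + 40.2²) = √4499.7300 ≈ 67.0800 mm.
From α = 2·arctan(d/2f) we get f = d / (2·tan(α/2)).
With d = 67.0800 mm and α/2 = 25°, tan(α/2) ≈ 0.46631, so f ≈ 67.0800 / 0.93262 ≈ 71.9268 mm.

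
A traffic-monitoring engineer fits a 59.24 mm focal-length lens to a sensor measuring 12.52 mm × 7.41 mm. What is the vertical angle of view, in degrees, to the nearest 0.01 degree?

Angle of view α = 2·arctan(h/2f) with h = 7.41 mm and f = 59.24 mm.
h/2f = 0.06254; arctan(0.06254) ≈ 3.5787°, so α ≈ 7.1575°.

7.16°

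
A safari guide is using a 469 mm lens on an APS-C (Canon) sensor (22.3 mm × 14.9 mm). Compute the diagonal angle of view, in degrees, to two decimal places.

3.28°

Sensor diagonal = √(22.3² + 14.9²) = √719.3000 ≈ 26.8198 mm.
Angle of view α = 2·arctan(d/2f) with d = 26.8198 mm and f = 469 mm.
d/2f = 0.02859; arctan(0.02859) ≈ 1.6378°, so α ≈ 3.2756°.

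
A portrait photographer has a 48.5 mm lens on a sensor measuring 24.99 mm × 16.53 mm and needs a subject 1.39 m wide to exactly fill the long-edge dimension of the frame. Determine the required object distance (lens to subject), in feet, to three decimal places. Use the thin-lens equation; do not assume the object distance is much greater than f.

9.010 ft

W: 1.39 m = 1390 mm.
Magnification m = w/W = dᵢ/dₒ; combined with 1/f = 1/dₒ + 1/dᵢ this gives dₒ = f·(1 + W/w).
dₒ = 48.5 mm × (1 + 1390/24.99) = 48.5 × 56.6222 ≈ 2746.179 mm = 2746.179/304.8 ft = 9.00977 ft.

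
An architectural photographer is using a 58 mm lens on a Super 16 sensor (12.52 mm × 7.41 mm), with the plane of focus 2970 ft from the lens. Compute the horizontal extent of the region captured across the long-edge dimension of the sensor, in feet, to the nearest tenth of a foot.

dₒ: 2970 ft × 304.8 mm/ft = 905255.97 mm.
Similar triangles through the lens centre give W/dₒ = w/dᵢ; with 1/f = 1/dₒ + 1/dᵢ this gives W = w·(dₒ − f)/f.
W = 12.52 mm × (905256 − 58) / 58 = 12.52 × 15606.8616 ≈ 195397.907 mm = 195397.907/304.8 ft = 641.069 ft.

641.1 ft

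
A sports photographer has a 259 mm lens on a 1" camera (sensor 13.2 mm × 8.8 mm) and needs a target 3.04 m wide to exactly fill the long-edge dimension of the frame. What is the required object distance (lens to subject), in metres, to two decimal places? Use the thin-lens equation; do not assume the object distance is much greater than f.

W: 3.04 m = 3040 mm.
Magnification m = w/W = dᵢ/dₒ; combined with 1/f = 1/dₒ + 1/dᵢ this gives dₒ = f·(1 + W/w).
dₒ = 259 mm × (1 + 3040/13.2) = 259 × 231.3030 ≈ 59907.485 mm = 59.9075 m.

59.91 m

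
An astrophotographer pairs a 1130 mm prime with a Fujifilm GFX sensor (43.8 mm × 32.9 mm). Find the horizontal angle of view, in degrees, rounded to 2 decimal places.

Angle of view α = 2·arctan(w/2f) with w = 43.8 mm and f = 1130 mm.
w/2f = 0.01938; arctan(0.01938) ≈ 1.1103°, so α ≈ 2.2206°.

2.22°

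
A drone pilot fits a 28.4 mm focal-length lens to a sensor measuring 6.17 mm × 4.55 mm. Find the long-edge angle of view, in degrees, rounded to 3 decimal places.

Angle of view α = 2·arctan(w/2f) with w = 6.17 mm and f = 28.4 mm.
w/2f = 0.10863; arctan(0.10863) ≈ 6.1995°, so α ≈ 12.3991°.

12.399°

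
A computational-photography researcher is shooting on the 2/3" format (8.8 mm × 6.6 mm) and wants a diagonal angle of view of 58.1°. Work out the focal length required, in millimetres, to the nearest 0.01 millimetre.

9.90 mm

Sensor diagonal = √(8.8² + 6.6²) = √121.0000 ≈ 11.0000 mm.
From α = 2·arctan(d/2f) we get f = d / (2·tan(α/2)).
With d = 11.0000 mm and α/2 = 29.05°, tan(α/2) ≈ 0.55545, so f ≈ 11.0000 / 1.11090 ≈ 9.9019 mm.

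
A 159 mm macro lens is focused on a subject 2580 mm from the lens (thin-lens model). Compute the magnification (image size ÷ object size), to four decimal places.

Thin lens: 1/f = 1/dₒ + 1/dᵢ → 1/dᵢ = 1/159 − 1/2580 = 0.0059017 mm⁻¹, so dᵢ ≈ 169.4424 mm.
Magnification m = dᵢ/dₒ = 169.4424/2580 ≈ 0.06568.

0.0657×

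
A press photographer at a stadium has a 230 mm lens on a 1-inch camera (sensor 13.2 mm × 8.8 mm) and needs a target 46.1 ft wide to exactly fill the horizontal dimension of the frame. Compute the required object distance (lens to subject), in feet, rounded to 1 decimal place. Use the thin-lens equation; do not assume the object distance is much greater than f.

W: 46.1 ft × 304.8 mm/ft = 14051.28 mm.
Magnification m = w/W = dᵢ/dₒ; combined with 1/f = 1/dₒ + 1/dᵢ this gives dₒ = f·(1 + W/w).
dₒ = 230 mm × (1 + 14051.3/13.2) = 230 × 1065.4909 ≈ 245062.901 mm = 245062.901/304.8 ft = 804.012 ft.

804.0 ft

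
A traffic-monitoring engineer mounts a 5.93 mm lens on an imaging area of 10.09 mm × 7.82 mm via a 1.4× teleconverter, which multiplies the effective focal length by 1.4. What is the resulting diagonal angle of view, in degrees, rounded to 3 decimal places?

Effective focal length f = 5.93 × 1.4 = 8.302 mm.
Sensor diagonal = √(10.09² + 7.82²) = √162.9605 ≈ 12.7656 mm.
α = 2·arctan(12.766 / (2 × 8.302)) = 2·arctan(0.76883) ≈ 75.1081°.

75.108°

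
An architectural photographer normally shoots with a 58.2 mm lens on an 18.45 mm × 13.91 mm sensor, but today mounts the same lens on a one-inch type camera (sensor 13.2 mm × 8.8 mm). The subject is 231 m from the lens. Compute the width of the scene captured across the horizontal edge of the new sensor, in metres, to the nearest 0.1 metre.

52.4 m

The focal length stays 58.2 mm; the relevant sensor dimension is now w = 13.2 mm. Object distance dₒ = 231 m = 231000 mm.
Thin-lens field width W = w·(dₒ − f)/f = 13.2 × (231000 − 58.2)/58.2 ≈ 52378.553 mm = 52.3786 m.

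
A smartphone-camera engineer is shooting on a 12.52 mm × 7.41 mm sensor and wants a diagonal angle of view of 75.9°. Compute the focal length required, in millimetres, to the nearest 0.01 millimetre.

Sensor diagonal = √(12.52² + 7.41²) = √211.6585 ≈ 14.5485 mm.
From α = 2·arctan(d/2f) we get f = d / (2·tan(α/2)).
With d = 14.5485 mm and α/2 = 37.95°, tan(α/2) ≈ 0.77988, so f ≈ 14.5485 / 1.55976 ≈ 9.3274 mm.

9.33 mm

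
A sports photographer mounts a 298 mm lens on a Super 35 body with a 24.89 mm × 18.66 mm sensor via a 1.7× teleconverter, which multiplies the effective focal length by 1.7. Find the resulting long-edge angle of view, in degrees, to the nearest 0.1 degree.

2.8°

Effective focal length f = 298 × 1.7 = 506.6 mm.
α = 2·arctan(24.89 / (2 × 506.6)) = 2·arctan(0.02457) ≈ 2.8145°.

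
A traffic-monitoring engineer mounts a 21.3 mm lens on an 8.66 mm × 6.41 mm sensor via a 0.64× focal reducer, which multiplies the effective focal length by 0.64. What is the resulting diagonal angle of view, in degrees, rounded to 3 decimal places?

43.126°

Effective focal length f = 21.3 × 0.64 = 13.632 mm.
Sensor diagonal = √(8.66² + 6.41²) = √116.0837 ≈ 10.7742 mm.
α = 2·arctan(10.774 / (2 × 13.632)) = 2·arctan(0.39518) ≈ 43.1260°.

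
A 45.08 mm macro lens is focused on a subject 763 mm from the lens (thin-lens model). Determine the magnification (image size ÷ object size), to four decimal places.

0.0628×

Thin lens: 1/f = 1/dₒ + 1/dᵢ → 1/dᵢ = 1/45.08 − 1/763 = 0.0208722 mm⁻¹, so dᵢ ≈ 47.9107 mm.
Magnification m = dᵢ/dₒ = 47.9107/763 ≈ 0.06279.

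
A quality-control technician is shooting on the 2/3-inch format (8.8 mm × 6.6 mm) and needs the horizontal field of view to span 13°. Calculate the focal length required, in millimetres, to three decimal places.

38.618 mm

From α = 2·arctan(w/2f) we get f = w / (2·tan(α/2)).
With w = 8.8 mm and α/2 = 6.5°, tan(α/2) ≈ 0.11394, so f ≈ 8.8 / 0.22787 ≈ 38.6183 mm.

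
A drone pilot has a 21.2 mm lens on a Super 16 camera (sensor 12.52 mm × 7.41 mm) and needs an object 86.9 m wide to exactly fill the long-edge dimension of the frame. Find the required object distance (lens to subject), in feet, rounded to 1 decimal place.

W: 86.9 m = 86900 mm.
Magnification m = w/W = dᵢ/dₒ; combined with 1/f = 1/dₒ + 1/dᵢ this gives dₒ = f·(1 + W/w).
dₒ = 21.2 mm × (1 + 86900/12.52) = 21.2 × 6941.8946 ≈ 147168.165 mm = 147168.165/304.8 ft = 482.835 ft.

482.8 ft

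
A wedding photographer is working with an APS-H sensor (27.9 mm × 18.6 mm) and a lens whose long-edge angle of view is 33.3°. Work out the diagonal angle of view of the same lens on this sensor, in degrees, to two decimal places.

39.54°

From the long-edge AOV: f = 27.9 / (2·tan(16.65°)) = 27.9 / 0.59813 ≈ 46.6456 mm.
Sensor diagonal = √(27.9² + 18.6²) = √1124.3700 ≈ 33.5316 mm.
Diagonal AOV = 2·arctan(33.5316 / (2 × 46.6456)) = 2·arctan(0.35943) ≈ 39.5399°.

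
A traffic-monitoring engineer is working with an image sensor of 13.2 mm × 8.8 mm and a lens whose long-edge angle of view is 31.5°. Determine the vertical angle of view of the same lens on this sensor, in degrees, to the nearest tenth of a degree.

21.3°

From the long-edge AOV: f = 13.2 / (2·tan(15.75°)) = 13.2 / 0.56406 ≈ 23.4018 mm.
Vertical AOV = 2·arctan(8.8 / (2 × 23.4018)) = 2·arctan(0.18802) ≈ 21.2968°.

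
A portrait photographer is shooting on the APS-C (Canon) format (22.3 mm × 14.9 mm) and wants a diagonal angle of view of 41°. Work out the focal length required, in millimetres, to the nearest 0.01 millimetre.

35.87 mm

Sensor diagonal = √(22.3² + 14.9²) = √719.3000 ≈ 26.8198 mm.
From α = 2·arctan(d/2f) we get f = d / (2·tan(α/2)).
With d = 26.8198 mm and α/2 = 20.5°, tan(α/2) ≈ 0.37388, so f ≈ 26.8198 / 0.74777 ≈ 35.8664 mm.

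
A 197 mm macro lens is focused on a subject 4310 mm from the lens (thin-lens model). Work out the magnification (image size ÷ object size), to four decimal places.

Thin lens: 1/f = 1/dₒ + 1/dᵢ → 1/dᵢ = 1/197 − 1/4310 = 0.0048441 mm⁻¹, so dᵢ ≈ 206.4357 mm.
Magnification m = dᵢ/dₒ = 206.4357/4310 ≈ 0.04790.

0.0479×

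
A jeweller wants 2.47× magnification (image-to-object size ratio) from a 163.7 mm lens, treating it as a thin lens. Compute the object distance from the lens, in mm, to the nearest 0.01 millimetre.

229.98 mm

With m = dᵢ/dₒ and 1/f = 1/dₒ + 1/dᵢ, substituting dᵢ = m·dₒ gives 1/f = (1 + 1/m)/dₒ, hence dₒ = f·(1 + 1/m).
dₒ = 163.7 × (1 + 1/2.47) = 163.7 × 1.40486 ≈ 229.975 mm.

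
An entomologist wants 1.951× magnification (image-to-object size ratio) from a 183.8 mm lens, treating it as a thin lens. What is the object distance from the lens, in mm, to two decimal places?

With m = dᵢ/dₒ and 1/f = 1/dₒ + 1/dᵢ, substituting dᵢ = m·dₒ gives 1/f = (1 + 1/m)/dₒ, hence dₒ = f·(1 + 1/m).
dₒ = 183.8 × (1 + 1/1.951) = 183.8 × 1.51256 ≈ 278.008 mm.

278.01 mm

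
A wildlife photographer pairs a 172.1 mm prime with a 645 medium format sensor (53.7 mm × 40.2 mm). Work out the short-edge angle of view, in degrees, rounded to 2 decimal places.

13.32°

Angle of view α = 2·arctan(h/2f) with h = 40.2 mm and f = 172.1 mm.
h/2f = 0.11679; arctan(0.11679) ≈ 6.6615°, so α ≈ 13.3231°.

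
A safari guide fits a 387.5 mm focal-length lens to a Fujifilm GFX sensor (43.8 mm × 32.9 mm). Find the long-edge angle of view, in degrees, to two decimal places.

6.47°

Angle of view α = 2·arctan(w/2f) with w = 43.8 mm and f = 387.5 mm.
w/2f = 0.05652; arctan(0.05652) ≈ 3.2347°, so α ≈ 6.4694°.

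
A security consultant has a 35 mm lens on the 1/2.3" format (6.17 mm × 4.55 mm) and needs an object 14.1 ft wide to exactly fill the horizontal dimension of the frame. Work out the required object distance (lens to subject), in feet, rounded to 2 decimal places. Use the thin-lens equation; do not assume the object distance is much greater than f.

W: 14.1 ft × 304.8 mm/ft = 4297.68 mm.
Magnification m = w/W = dᵢ/dₒ; combined with 1/f = 1/dₒ + 1/dᵢ this gives dₒ = f·(1 + W/w).
dₒ = 35 mm × (1 + 4297.68/6.17) = 35 × 697.5445 ≈ 24414.059 mm = 24414.059/304.8 ft = 80.0986 ft.

80.10 ft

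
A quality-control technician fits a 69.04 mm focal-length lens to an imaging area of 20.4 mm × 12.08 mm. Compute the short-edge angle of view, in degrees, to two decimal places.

10.00°

Angle of view α = 2·arctan(h/2f) with h = 12.08 mm and f = 69.04 mm.
h/2f = 0.08749; arctan(0.08749) ≈ 4.9998°, so α ≈ 9.9996°.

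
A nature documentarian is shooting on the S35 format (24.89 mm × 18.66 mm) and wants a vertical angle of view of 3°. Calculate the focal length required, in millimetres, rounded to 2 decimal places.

From α = 2·arctan(h/2f) we get f = h / (2·tan(α/2)).
With h = 18.66 mm and α/2 = 1.5°, tan(α/2) ≈ 0.02619, so f ≈ 18.66 / 0.05237 ≈ 356.2983 mm.

356.30 mm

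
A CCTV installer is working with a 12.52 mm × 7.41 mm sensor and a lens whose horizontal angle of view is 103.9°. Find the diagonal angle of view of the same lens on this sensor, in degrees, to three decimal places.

112.075°

From the horizontal AOV: f = 12.52 / (2·tan(51.95°)) = 12.52 / 2.55528 ≈ 4.8997 mm.
Sensor diagonal = √(12.52² + 7.41²) = √211.6585 ≈ 14.5485 mm.
Diagonal AOV = 2·arctan(14.5485 / (2 × 4.8997)) = 2·arctan(1.48465) ≈ 112.0746°.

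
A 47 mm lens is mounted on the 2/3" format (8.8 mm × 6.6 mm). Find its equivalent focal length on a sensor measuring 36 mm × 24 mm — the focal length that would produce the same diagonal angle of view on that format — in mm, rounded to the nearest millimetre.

185 mm

Sensor diagonal = √(8.8² + 6.6²) = √121.0000 ≈ 11.0000 mm.
Sensor diagonal = √(36² + 24²) = √1872.0000 ≈ 43.2666 mm.
Equal angle of view means equal diagonal/f ratio, so f₂ = f₁ · (diagonal₂/diagonal₁) = 47 × 43.2666/11.0000.
f₂ = 47 × 3.93333 ≈ 184.866 mm.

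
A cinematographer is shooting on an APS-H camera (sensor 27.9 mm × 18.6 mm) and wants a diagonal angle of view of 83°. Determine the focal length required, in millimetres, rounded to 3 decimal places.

18.950 mm

Sensor diagonal = √(27.9² + 18.6²) = √1124.3700 ≈ 33.5316 mm.
From α = 2·arctan(d/2f) we get f = d / (2·tan(α/2)).
With d = 33.5316 mm and α/2 = 41.5°, tan(α/2) ≈ 0.88473, so f ≈ 33.5316 / 1.76945 ≈ 18.9503 mm.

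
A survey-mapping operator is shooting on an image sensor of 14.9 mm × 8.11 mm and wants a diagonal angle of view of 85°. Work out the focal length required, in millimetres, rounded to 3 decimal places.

Sensor diagonal = √(14.9² + 8.11²) = √287.7821 ≈ 16.9641 mm.
From α = 2·arctan(d/2f) we get f = d / (2·tan(α/2)).
With d = 16.9641 mm and α/2 = 42.5°, tan(α/2) ≈ 0.91633, so f ≈ 16.9641 / 1.83266 ≈ 9.2566 mm.

9.257 mm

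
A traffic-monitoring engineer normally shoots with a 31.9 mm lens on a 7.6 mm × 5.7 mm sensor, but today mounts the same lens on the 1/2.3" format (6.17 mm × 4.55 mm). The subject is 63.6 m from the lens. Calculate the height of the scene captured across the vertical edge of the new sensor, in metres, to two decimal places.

9.07 m

The focal length stays 31.9 mm; the relevant sensor dimension is now h = 4.55 mm. Object distance dₒ = 63.6 m = 63600 mm.
Thin-lens field height W = h·(dₒ − f)/f = 4.55 × (63600 − 31.9)/31.9 ≈ 9066.923 mm = 9.06692 m.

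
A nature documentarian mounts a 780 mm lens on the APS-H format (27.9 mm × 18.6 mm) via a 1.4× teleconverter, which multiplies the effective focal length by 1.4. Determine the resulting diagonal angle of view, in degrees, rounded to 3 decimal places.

1.759°

Effective focal length f = 780 × 1.4 = 1092 mm.
Sensor diagonal = √(27.9² + 18.6²) = √1124.3700 ≈ 33.5316 mm.
α = 2·arctan(33.532 / (2 × 1092)) = 2·arctan(0.01535) ≈ 1.7592°.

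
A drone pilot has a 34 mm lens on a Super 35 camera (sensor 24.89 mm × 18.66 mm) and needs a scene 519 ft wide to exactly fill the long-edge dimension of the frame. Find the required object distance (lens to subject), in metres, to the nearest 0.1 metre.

W: 519 ft × 304.8 mm/ft = 158191.19 mm.
Magnification m = w/W = dᵢ/dₒ; combined with 1/f = 1/dₒ + 1/dᵢ this gives dₒ = f·(1 + W/w).
dₒ = 34 mm × (1 + 158191/24.89) = 34 × 6356.6125 ≈ 216124.825 mm = 216.125 m.

216.1 m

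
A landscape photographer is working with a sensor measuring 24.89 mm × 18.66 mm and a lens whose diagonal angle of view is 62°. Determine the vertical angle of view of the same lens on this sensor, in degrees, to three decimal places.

Sensor diagonal = √(24.89² + 18.66²) = √967.7077 ≈ 31.1080 mm.
From the diagonal AOV: f = 31.1080 / (2·tan(31°)) = 31.1080 / 1.20172 ≈ 25.8862 mm.
Vertical AOV = 2·arctan(18.66 / (2 × 25.8862)) = 2·arctan(0.36042) ≈ 39.6407°.

39.641°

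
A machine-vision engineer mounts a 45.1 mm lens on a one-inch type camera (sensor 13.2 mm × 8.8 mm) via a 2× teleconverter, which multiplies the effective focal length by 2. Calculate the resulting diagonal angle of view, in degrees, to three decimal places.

Effective focal length f = 45.1 × 2 = 90.2 mm.
Sensor diagonal = √(13.2² + 8.8²) = √251.6800 ≈ 15.8644 mm.
α = 2·arctan(15.864 / (2 × 90.2)) = 2·arctan(0.08794) ≈ 10.0514°.

10.051°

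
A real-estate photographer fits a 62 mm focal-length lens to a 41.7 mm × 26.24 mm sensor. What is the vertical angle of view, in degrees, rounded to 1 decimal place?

23.9°

Angle of view α = 2·arctan(h/2f) with h = 26.24 mm and f = 62 mm.
h/2f = 0.21161; arctan(0.21161) ≈ 11.9483°, so α ≈ 23.8965°.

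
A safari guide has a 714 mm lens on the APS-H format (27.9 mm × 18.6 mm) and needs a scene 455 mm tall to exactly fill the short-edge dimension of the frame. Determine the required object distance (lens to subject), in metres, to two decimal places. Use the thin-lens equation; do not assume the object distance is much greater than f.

Magnification m = h/W = dᵢ/dₒ; combined with 1/f = 1/dₒ + 1/dᵢ this gives dₒ = f·(1 + W/h).
dₒ = 714 mm × (1 + 455/18.6) = 714 × 25.4624 ≈ 18180.129 mm = 18.1801 m.

18.18 m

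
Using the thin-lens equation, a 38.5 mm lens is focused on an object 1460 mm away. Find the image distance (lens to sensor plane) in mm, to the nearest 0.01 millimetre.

39.54 mm

1/dᵢ = 1/f − 1/dₒ = 1/38.5 − 1/1460 = 0.0252891 mm⁻¹.
dᵢ = 1/0.0252891 ≈ 39.5427 mm.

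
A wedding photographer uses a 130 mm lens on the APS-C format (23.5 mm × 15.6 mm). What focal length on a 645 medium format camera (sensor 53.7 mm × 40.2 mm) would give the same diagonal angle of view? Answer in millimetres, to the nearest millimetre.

Sensor diagonal = √(23.5² + 15.6²) = √795.6100 ≈ 28.2066 mm.
Sensor diagonal = √(53.7² + 40.2²) = √4499.7300 ≈ 67.0800 mm.
Equal angle of view means equal diagonal/f ratio, so f₂ = f₁ · (diagonal₂/diagonal₁) = 130 × 67.0800/28.2066.
f₂ = 130 × 2.37817 ≈ 309.162 mm.

309 mm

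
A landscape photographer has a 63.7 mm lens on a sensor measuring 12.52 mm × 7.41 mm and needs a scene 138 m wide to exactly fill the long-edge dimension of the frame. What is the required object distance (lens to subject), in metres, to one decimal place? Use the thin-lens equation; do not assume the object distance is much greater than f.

W: 138 m = 138000 mm.
Magnification m = w/W = dᵢ/dₒ; combined with 1/f = 1/dₒ + 1/dᵢ this gives dₒ = f·(1 + W/w).
dₒ = 63.7 mm × (1 + 138000/12.52) = 63.7 × 11023.3642 ≈ 702188.301 mm = 702.188 m.

702.2 m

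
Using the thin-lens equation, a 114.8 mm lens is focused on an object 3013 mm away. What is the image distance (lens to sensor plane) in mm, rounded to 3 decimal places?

119.347 mm

1/dᵢ = 1/f − 1/dₒ = 1/114.8 − 1/3013 = 0.0083789 mm⁻¹.
dᵢ = 1/0.0083789 ≈ 119.3473 mm.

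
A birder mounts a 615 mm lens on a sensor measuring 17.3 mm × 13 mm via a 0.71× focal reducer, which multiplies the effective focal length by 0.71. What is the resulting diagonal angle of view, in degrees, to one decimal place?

Effective focal length f = 615 × 0.71 = 436.65 mm.
Sensor diagonal = √(17.3² + 13²) = √468.2900 ≈ 21.6400 mm.
α = 2·arctan(21.640 / (2 × 436.65)) = 2·arctan(0.02478) ≈ 2.8390°.

2.8°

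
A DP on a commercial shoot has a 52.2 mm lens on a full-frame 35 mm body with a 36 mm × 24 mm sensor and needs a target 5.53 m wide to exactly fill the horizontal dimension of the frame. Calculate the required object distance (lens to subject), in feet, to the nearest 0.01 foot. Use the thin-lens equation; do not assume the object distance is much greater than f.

W: 5.53 m = 5530 mm.
Magnification m = w/W = dᵢ/dₒ; combined with 1/f = 1/dₒ + 1/dᵢ this gives dₒ = f·(1 + W/w).
dₒ = 52.2 mm × (1 + 5530/36) = 52.2 × 154.6111 ≈ 8070.700 mm = 8070.700/304.8 ft = 26.4787 ft.

26.48 ft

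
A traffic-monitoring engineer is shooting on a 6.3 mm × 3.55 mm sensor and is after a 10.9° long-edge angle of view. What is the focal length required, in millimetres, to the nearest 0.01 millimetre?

From α = 2·arctan(w/2f) we get f = w / (2·tan(α/2)).
With w = 6.3 mm and α/2 = 5.45°, tan(α/2) ≈ 0.09541, so f ≈ 6.3 / 0.19082 ≈ 33.0160 mm.

33.02 mm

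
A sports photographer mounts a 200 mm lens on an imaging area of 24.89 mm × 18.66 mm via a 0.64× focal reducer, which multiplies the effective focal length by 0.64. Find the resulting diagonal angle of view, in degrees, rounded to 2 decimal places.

Effective focal length f = 200 × 0.64 = 128 mm.
Sensor diagonal = √(24.89² + 18.66²) = √967.7077 ≈ 31.1080 mm.
α = 2·arctan(31.108 / (2 × 128)) = 2·arctan(0.12152) ≈ 13.8567°.

13.86°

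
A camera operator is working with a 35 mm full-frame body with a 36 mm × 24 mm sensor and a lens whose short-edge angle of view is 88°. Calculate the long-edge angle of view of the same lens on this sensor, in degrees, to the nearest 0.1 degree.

110.8°

From the short-edge AOV: f = 24 / (2·tan(44°)) = 24 / 1.93138 ≈ 12.4264 mm.
Long-edge AOV = 2·arctan(36 / (2 × 12.4264)) = 2·arctan(1.44853) ≈ 110.7612°.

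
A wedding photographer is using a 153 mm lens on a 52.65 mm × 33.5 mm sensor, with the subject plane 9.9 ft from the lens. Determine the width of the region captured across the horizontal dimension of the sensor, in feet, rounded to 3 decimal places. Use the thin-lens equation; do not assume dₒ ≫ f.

3.234 ft

dₒ: 9.9 ft × 304.8 mm/ft = 3017.52 mm.
Similar triangles through the lens centre give W/dₒ = w/dᵢ; with 1/f = 1/dₒ + 1/dᵢ this gives W = w·(dₒ − f)/f.
W = 52.65 mm × (3017.52 − 153) / 153 = 52.65 × 18.7224 ≈ 985.732 mm = 985.732/304.8 ft = 3.23403 ft.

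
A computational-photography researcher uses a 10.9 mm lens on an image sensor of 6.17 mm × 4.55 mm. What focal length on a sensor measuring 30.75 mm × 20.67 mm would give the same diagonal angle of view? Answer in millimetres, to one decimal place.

Sensor diagonal = √(6.17² + 4.55²) = √58.7714 ≈ 7.6663 mm.
Sensor diagonal = √(30.75² + 20.67²) = √1372.8114 ≈ 37.0515 mm.
Equal angle of view means equal diagonal/f ratio, so f₂ = f₁ · (diagonal₂/diagonal₁) = 10.9 × 37.0515/7.6663.
f₂ = 10.9 × 4.83306 ≈ 52.680 mm.

52.7 mm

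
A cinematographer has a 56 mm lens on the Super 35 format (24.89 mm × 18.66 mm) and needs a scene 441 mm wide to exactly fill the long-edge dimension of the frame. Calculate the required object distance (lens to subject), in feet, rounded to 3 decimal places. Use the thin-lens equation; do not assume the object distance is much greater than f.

Magnification m = w/W = dᵢ/dₒ; combined with 1/f = 1/dₒ + 1/dᵢ this gives dₒ = f·(1 + W/w).
dₒ = 56 mm × (1 + 441/24.89) = 56 × 18.7180 ≈ 1048.206 mm = 1048.206/304.8 ft = 3.439 ft.

3.439 ft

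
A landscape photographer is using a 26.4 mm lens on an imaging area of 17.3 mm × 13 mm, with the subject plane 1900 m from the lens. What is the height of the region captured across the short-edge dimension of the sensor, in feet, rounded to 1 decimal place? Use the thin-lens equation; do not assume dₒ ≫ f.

3069.5 ft

dₒ: 1900 m = 1.9e+06 mm.
Similar triangles through the lens centre give W/dₒ = h/dᵢ; with 1/f = 1/dₒ + 1/dᵢ this gives W = h·(dₒ − f)/f.
W = 13 mm × (1.9e+06 − 26.4) / 26.4 = 13 × 71968.6970 ≈ 935593.061 mm = 935593.061/304.8 ft = 3069.53 ft.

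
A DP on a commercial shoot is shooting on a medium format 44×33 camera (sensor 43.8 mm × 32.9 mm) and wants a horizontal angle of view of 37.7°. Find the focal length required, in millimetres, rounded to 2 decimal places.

64.15 mm

From α = 2·arctan(w/2f) we get f = w / (2·tan(α/2)).
With w = 43.8 mm and α/2 = 18.85°, tan(α/2) ≈ 0.34140, so f ≈ 43.8 / 0.68280 ≈ 64.1473 mm.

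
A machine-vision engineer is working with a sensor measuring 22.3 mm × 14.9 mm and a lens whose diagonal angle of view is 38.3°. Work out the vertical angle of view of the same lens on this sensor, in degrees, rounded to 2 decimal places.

21.84°

Sensor diagonal = √(22.3² + 14.9²) = √719.3000 ≈ 26.8198 mm.
From the diagonal AOV: f = 26.8198 / (2·tan(19.15°)) = 26.8198 / 0.69452 ≈ 38.6164 mm.
Vertical AOV = 2·arctan(14.9 / (2 × 38.6164)) = 2·arctan(0.19292) ≈ 21.8391°.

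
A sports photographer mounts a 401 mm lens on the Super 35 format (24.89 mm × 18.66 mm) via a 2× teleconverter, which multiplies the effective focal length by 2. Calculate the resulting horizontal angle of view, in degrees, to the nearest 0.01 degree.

Effective focal length f = 401 × 2 = 802 mm.
α = 2·arctan(24.89 / (2 × 802)) = 2·arctan(0.01552) ≈ 1.7780°.

1.78°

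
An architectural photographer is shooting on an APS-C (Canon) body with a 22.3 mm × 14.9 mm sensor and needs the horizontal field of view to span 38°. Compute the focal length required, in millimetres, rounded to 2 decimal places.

From α = 2·arctan(w/2f) we get f = w / (2·tan(α/2)).
With w = 22.3 mm and α/2 = 19°, tan(α/2) ≈ 0.34433, so f ≈ 22.3 / 0.68866 ≈ 32.3820 mm.

32.38 mm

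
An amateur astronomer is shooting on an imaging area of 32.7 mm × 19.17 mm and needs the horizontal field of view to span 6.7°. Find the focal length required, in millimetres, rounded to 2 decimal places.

From α = 2·arctan(w/2f) we get f = w / (2·tan(α/2)).
With w = 32.7 mm and α/2 = 3.35°, tan(α/2) ≈ 0.05854, so f ≈ 32.7 / 0.11707 ≈ 279.3189 mm.

279.32 mm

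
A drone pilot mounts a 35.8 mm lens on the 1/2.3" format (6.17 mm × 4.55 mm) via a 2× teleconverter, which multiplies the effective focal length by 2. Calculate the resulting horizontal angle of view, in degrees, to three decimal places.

4.934°

Effective focal length f = 35.8 × 2 = 71.6 mm.
α = 2·arctan(6.17 / (2 × 71.6)) = 2·arctan(0.04309) ≈ 4.9343°.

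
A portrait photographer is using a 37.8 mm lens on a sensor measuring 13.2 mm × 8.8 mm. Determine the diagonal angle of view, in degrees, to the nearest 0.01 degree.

23.70°

Sensor diagonal = √(13.2² + 8.8²) = √251.6800 ≈ 15.8644 mm.
Angle of view α = 2·arctan(d/2f) with d = 15.8644 mm and f = 37.8 mm.
d/2f = 0.20985; arctan(0.20985) ≈ 11.8514°, so α ≈ 23.7028°.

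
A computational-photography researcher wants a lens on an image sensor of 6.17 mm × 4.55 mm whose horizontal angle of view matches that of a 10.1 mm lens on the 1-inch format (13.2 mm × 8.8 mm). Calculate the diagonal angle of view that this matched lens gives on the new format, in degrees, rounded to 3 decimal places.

Equal horizontal AOV ⇒ f₂ = f₁ · 6.17/13.2 = 10.1 × 0.46742 ≈ 4.7210 mm.
Sensor diagonal = √(6.17² + 4.55²) = √58.7714 ≈ 7.6663 mm.
Diagonal AOV on the new format = 2·arctan(7.6663 / (2 × 4.7210)) = 2·arctan(0.81193) ≈ 78.1486°.

78.149°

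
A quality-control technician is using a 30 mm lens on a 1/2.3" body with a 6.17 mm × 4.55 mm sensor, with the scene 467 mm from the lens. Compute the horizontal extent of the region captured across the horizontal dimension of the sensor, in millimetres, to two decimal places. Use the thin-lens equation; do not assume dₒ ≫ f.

Similar triangles through the lens centre give W/dₒ = w/dᵢ; with 1/f = 1/dₒ + 1/dᵢ this gives W = w·(dₒ − f)/f.
W = 6.17 mm × (467 − 30) / 30 = 6.17 × 14.5667 ≈ 89.876 mm.

89.88 mm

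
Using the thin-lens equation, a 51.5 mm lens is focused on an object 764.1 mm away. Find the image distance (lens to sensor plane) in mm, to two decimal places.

1/dᵢ = 1/f − 1/dₒ = 1/51.5 − 1/764.1 = 0.0181087 mm⁻¹.
dᵢ = 1/0.0181087 ≈ 55.2219 mm.

55.22 mm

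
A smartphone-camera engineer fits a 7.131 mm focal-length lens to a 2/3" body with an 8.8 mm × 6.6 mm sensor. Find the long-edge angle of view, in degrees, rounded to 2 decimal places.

Angle of view α = 2·arctan(w/2f) with w = 8.8 mm and f = 7.131 mm.
w/2f = 0.61702; arctan(0.61702) ≈ 31.6756°, so α ≈ 63.3512°.

63.35°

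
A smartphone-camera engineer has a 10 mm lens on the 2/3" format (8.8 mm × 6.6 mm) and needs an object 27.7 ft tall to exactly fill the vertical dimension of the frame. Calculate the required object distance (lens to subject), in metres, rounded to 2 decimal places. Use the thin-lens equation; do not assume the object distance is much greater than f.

12.80 m

W: 27.7 ft × 304.8 mm/ft = 8442.96 mm.
Magnification m = h/W = dᵢ/dₒ; combined with 1/f = 1/dₒ + 1/dᵢ this gives dₒ = f·(1 + W/h).
dₒ = 10 mm × (1 + 8442.96/6.6) = 10 × 1280.2363 ≈ 12802.363 mm = 12.8024 m.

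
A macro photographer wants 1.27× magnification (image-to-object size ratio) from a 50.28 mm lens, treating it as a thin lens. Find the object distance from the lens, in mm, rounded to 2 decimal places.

With m = dᵢ/dₒ and 1/f = 1/dₒ + 1/dᵢ, substituting dᵢ = m·dₒ gives 1/f = (1 + 1/m)/dₒ, hence dₒ = f·(1 + 1/m).
dₒ = 50.28 × (1 + 1/1.27) = 50.28 × 1.78740 ≈ 89.871 mm.

89.87 mm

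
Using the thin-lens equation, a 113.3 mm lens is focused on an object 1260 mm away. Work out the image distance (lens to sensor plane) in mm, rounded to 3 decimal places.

1/dᵢ = 1/f − 1/dₒ = 1/113.3 − 1/1260 = 0.0080325 mm⁻¹.
dᵢ = 1/0.0080325 ≈ 124.4946 mm.

124.495 mm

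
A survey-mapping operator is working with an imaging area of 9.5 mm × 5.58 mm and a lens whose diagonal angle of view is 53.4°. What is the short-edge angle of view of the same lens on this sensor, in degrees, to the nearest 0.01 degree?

Sensor diagonal = √(9.5² + 5.58²) = √121.3864 ≈ 11.0175 mm.
From the diagonal AOV: f = 11.0175 / (2·tan(26.7°)) = 11.0175 / 1.00590 ≈ 10.9530 mm.
Short-edge AOV = 2·arctan(5.58 / (2 × 10.9530)) = 2·arctan(0.25473) ≈ 28.5815°.

28.58°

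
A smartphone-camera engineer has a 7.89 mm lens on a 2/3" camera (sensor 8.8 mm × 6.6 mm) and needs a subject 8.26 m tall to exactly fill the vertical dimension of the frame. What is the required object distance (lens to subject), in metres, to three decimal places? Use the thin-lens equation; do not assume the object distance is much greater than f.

9.882 m

W: 8.26 m = 8260 mm.
Magnification m = h/W = dᵢ/dₒ; combined with 1/f = 1/dₒ + 1/dᵢ this gives dₒ = f·(1 + W/h).
dₒ = 7.89 mm × (1 + 8260/6.6) = 7.89 × 1252.5152 ≈ 9882.345 mm = 9.88234 m.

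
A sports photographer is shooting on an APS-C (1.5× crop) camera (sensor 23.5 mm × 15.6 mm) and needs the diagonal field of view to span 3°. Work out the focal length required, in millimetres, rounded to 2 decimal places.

538.58 mm

Sensor diagonal = √(23.5² + 15.6²) = √795.6100 ≈ 28.2066 mm.
From α = 2·arctan(d/2f) we get f = d / (2·tan(α/2)).
With d = 28.2066 mm and α/2 = 1.5°, tan(α/2) ≈ 0.02619, so f ≈ 28.2066 / 0.05237 ≈ 538.5825 mm.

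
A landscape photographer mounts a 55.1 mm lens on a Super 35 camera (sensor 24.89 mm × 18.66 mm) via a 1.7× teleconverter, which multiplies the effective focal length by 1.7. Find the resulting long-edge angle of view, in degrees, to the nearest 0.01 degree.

Effective focal length f = 55.1 × 1.7 = 93.67 mm.
α = 2·arctan(24.89 / (2 × 93.67)) = 2·arctan(0.13286) ≈ 15.1360°.

15.14°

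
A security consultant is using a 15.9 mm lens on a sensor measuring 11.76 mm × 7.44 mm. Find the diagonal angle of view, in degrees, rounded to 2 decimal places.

47.27°

Sensor diagonal = √(11.76² + 7.44²) = √193.6512 ≈ 13.9159 mm.
Angle of view α = 2·arctan(d/2f) with d = 13.9159 mm and f = 15.9 mm.
d/2f = 0.43761; arctan(0.43761) ≈ 23.6345°, so α ≈ 47.2689°.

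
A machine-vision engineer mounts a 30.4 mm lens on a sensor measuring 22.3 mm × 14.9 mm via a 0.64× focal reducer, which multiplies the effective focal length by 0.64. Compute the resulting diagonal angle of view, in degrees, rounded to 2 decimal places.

69.15°

Effective focal length f = 30.4 × 0.64 = 19.456 mm.
Sensor diagonal = √(22.3² + 14.9²) = √719.3000 ≈ 26.8198 mm.
α = 2·arctan(26.820 / (2 × 19.456)) = 2·arctan(0.68924) ≈ 69.1525°.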